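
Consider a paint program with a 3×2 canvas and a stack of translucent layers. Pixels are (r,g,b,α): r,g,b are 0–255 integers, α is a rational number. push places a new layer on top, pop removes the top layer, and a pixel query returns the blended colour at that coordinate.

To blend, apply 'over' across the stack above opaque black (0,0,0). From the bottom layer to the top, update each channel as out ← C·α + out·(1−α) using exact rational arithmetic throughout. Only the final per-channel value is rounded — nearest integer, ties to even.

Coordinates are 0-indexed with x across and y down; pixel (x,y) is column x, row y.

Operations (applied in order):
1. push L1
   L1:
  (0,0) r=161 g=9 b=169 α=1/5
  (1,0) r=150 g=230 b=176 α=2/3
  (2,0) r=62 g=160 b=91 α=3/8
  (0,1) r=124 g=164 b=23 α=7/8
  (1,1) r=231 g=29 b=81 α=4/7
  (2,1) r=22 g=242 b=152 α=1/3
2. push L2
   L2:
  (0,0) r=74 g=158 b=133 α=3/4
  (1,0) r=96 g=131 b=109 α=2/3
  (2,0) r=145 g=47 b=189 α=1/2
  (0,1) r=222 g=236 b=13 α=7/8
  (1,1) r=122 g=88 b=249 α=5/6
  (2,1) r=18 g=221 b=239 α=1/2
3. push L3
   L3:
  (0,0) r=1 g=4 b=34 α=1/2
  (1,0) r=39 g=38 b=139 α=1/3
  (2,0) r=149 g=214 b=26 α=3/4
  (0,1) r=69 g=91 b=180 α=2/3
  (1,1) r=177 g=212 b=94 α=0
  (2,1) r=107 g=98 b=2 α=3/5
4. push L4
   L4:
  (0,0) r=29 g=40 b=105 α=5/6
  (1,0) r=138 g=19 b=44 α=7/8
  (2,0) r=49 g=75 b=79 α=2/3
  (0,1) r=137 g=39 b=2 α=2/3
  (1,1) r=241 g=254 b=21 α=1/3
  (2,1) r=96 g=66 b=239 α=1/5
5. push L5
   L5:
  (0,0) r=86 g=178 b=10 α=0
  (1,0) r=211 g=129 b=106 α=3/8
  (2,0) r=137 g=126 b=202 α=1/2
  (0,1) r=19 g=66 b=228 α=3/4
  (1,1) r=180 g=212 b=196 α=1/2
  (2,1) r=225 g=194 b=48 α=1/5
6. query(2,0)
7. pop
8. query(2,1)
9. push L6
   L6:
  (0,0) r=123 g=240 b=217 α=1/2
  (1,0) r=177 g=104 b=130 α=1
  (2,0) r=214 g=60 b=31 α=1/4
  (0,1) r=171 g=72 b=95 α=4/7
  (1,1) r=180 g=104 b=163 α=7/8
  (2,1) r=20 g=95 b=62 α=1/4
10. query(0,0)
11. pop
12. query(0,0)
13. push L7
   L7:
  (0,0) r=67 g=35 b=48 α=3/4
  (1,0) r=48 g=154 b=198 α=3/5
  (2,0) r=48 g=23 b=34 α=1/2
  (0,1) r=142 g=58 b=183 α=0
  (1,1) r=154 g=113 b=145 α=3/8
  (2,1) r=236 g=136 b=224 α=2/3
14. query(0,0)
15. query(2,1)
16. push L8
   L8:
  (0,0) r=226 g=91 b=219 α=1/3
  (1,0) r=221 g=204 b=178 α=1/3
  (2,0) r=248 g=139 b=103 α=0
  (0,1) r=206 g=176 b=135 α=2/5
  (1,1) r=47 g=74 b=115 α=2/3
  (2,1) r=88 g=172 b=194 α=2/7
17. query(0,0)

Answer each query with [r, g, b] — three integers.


(2,0) stack=L1,L2,L3,L4,L5; from [0,0,0]:
L1 α=3/8: [93/4, 60, 273/8]
L2 α=1/2: [673/8, 107/2, 1785/16]
L3 α=3/4: [4249/32, 1391/8, 3033/64]
L4 α=2/3: [7385/96, 2591/24, 13145/192]
L5 α=1/2: [20537/192, 5615/48, 51929/384]
rounded: [107, 117, 135]

(2,1) stack=L1,L2,L3,L4; from [0,0,0]:
+L1 (α=1/3) → [22/3, 242/3, 152/3]
+L2 (α=1/2) → [38/3, 905/6, 869/6]
+L3 (α=3/5) → [1039/15, 1787/15, 887/15]
+L4 (α=1/5) → [5596/75, 8138/75, 7133/75]
rounded: [75, 109, 95]

at x=0,y=0 over L1,L2,L3,L4,L6:
after L1 α=1/5: [161/5, 9/5, 169/5]
after L2 α=3/4: [1271/20, 2379/20, 541/5]
after L3 α=1/2: [1291/40, 2459/40, 711/10]
after L4 α=5/6: [7091/240, 10459/240, 1987/20]
after L6 α=1/2: [36611/480, 68059/480, 6327/40]
→ [76, 142, 158]

query (0,0) [L1,L2,L3,L4] — begin 0,0,0
after L1 α=1/5: [161/5, 9/5, 169/5]
after L2 α=3/4: [1271/20, 2379/20, 541/5]
after L3 α=1/2: [1291/40, 2459/40, 711/10]
after L4 α=5/6: [7091/240, 10459/240, 1987/20]
rounded: [30, 44, 99]

query (0,0) [L1,L2,L3,L4,L7] — begin 0,0,0
L1 α=1/5: [161/5, 9/5, 169/5]
L2 α=3/4: [1271/20, 2379/20, 541/5]
L3 α=1/2: [1291/40, 2459/40, 711/10]
L4 α=5/6: [7091/240, 10459/240, 1987/20]
L7 α=3/4: [55331/960, 35659/960, 4867/80]
= [58, 37, 61]

query (2,1) [L1,L2,L3,L4,L7] — begin 0,0,0
after L1 α=1/3: [22/3, 242/3, 152/3]
after L2 α=1/2: [38/3, 905/6, 869/6]
after L3 α=3/5: [1039/15, 1787/15, 887/15]
after L4 α=1/5: [5596/75, 8138/75, 7133/75]
after L7 α=2/3: [40996/225, 28538/225, 40733/225]
→ [182, 127, 181]

at x=0,y=0 over L1,L2,L3,L4,L7,L8:
L1 α=1/5: [161/5, 9/5, 169/5]
L2 α=3/4: [1271/20, 2379/20, 541/5]
L3 α=1/2: [1291/40, 2459/40, 711/10]
L4 α=5/6: [7091/240, 10459/240, 1987/20]
L7 α=3/4: [55331/960, 35659/960, 4867/80]
L8 α=1/3: [163811/1440, 79339/1440, 13627/120]
= [114, 55, 114]


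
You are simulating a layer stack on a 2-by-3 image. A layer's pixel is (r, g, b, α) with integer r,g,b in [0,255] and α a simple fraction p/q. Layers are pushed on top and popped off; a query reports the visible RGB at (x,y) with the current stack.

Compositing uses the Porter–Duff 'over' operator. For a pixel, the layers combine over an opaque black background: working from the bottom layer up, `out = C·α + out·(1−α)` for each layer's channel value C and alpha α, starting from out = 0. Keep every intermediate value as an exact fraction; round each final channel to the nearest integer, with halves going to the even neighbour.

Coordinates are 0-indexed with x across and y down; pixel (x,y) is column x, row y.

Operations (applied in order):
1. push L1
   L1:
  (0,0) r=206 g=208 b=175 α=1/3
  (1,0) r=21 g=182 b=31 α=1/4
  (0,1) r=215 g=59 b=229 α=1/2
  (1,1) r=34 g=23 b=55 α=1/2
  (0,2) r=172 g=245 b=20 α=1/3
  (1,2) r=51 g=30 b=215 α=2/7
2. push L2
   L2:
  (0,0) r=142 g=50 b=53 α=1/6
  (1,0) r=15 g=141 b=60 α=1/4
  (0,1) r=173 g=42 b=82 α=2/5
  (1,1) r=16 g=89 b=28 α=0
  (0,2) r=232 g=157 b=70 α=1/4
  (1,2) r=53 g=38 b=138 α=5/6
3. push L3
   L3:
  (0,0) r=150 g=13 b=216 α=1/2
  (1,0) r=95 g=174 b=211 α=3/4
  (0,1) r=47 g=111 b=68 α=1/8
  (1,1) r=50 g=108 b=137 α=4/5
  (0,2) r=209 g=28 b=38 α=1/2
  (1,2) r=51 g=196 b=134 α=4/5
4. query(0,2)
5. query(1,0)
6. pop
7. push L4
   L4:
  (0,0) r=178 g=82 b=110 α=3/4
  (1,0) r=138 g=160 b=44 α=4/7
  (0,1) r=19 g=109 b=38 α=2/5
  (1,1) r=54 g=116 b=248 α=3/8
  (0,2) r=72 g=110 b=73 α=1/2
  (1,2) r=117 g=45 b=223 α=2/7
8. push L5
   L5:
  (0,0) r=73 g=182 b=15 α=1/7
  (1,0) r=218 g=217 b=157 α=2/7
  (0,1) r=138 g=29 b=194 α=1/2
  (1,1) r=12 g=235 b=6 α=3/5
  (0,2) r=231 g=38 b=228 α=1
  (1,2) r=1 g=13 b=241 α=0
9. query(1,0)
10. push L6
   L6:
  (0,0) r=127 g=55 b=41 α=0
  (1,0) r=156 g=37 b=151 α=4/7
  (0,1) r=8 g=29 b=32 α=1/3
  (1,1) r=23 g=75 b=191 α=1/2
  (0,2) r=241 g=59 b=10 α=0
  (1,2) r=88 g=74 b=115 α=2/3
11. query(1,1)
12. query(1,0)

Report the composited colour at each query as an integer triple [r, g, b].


(0,2) stack=L1,L2,L3; from [0,0,0]:
after L1 α=1/3: [172/3, 245/3, 20/3]
after L2 α=1/4: [101, 201/2, 45/2]
after L3 α=1/2: [155, 257/4, 121/4]
→ [155, 64, 30]

at x=1,y=0 over L1,L2,L3:
after L1 α=1/4: [21/4, 91/2, 31/4]
after L2 α=1/4: [123/16, 555/8, 333/16]
after L3 α=3/4: [4683/64, 4731/32, 10461/64]
→ [73, 148, 163]

(1,0) stack=L1,L2,L4,L5; from [0,0,0]:
after L1 α=1/4: [21/4, 91/2, 31/4]
after L2 α=1/4: [123/16, 555/8, 333/16]
after L4 α=4/7: [9201/112, 6785/56, 545/16]
after L5 α=2/7: [94837/784, 58229/392, 1107/16]
= [121, 149, 69]

query (1,1) [L1,L2,L4,L5,L6] — begin 0,0,0
+L1 (α=1/2) → [17, 23/2, 55/2]
+L2 (α=0) → [17, 23/2, 55/2]
+L4 (α=3/8) → [247/8, 811/16, 1763/16]
+L5 (α=3/5) → [391/20, 6451/40, 1907/40]
+L6 (α=1/2) → [851/40, 9451/80, 9547/80]
→ [21, 118, 119]

at x=1,y=0 over L1,L2,L4,L5,L6:
after L1 α=1/4: [21/4, 91/2, 31/4]
after L2 α=1/4: [123/16, 555/8, 333/16]
after L4 α=4/7: [9201/112, 6785/56, 545/16]
after L5 α=2/7: [94837/784, 58229/392, 1107/16]
after L6 α=4/7: [773727/5488, 232703/2744, 1855/16]
→ [141, 85, 116]


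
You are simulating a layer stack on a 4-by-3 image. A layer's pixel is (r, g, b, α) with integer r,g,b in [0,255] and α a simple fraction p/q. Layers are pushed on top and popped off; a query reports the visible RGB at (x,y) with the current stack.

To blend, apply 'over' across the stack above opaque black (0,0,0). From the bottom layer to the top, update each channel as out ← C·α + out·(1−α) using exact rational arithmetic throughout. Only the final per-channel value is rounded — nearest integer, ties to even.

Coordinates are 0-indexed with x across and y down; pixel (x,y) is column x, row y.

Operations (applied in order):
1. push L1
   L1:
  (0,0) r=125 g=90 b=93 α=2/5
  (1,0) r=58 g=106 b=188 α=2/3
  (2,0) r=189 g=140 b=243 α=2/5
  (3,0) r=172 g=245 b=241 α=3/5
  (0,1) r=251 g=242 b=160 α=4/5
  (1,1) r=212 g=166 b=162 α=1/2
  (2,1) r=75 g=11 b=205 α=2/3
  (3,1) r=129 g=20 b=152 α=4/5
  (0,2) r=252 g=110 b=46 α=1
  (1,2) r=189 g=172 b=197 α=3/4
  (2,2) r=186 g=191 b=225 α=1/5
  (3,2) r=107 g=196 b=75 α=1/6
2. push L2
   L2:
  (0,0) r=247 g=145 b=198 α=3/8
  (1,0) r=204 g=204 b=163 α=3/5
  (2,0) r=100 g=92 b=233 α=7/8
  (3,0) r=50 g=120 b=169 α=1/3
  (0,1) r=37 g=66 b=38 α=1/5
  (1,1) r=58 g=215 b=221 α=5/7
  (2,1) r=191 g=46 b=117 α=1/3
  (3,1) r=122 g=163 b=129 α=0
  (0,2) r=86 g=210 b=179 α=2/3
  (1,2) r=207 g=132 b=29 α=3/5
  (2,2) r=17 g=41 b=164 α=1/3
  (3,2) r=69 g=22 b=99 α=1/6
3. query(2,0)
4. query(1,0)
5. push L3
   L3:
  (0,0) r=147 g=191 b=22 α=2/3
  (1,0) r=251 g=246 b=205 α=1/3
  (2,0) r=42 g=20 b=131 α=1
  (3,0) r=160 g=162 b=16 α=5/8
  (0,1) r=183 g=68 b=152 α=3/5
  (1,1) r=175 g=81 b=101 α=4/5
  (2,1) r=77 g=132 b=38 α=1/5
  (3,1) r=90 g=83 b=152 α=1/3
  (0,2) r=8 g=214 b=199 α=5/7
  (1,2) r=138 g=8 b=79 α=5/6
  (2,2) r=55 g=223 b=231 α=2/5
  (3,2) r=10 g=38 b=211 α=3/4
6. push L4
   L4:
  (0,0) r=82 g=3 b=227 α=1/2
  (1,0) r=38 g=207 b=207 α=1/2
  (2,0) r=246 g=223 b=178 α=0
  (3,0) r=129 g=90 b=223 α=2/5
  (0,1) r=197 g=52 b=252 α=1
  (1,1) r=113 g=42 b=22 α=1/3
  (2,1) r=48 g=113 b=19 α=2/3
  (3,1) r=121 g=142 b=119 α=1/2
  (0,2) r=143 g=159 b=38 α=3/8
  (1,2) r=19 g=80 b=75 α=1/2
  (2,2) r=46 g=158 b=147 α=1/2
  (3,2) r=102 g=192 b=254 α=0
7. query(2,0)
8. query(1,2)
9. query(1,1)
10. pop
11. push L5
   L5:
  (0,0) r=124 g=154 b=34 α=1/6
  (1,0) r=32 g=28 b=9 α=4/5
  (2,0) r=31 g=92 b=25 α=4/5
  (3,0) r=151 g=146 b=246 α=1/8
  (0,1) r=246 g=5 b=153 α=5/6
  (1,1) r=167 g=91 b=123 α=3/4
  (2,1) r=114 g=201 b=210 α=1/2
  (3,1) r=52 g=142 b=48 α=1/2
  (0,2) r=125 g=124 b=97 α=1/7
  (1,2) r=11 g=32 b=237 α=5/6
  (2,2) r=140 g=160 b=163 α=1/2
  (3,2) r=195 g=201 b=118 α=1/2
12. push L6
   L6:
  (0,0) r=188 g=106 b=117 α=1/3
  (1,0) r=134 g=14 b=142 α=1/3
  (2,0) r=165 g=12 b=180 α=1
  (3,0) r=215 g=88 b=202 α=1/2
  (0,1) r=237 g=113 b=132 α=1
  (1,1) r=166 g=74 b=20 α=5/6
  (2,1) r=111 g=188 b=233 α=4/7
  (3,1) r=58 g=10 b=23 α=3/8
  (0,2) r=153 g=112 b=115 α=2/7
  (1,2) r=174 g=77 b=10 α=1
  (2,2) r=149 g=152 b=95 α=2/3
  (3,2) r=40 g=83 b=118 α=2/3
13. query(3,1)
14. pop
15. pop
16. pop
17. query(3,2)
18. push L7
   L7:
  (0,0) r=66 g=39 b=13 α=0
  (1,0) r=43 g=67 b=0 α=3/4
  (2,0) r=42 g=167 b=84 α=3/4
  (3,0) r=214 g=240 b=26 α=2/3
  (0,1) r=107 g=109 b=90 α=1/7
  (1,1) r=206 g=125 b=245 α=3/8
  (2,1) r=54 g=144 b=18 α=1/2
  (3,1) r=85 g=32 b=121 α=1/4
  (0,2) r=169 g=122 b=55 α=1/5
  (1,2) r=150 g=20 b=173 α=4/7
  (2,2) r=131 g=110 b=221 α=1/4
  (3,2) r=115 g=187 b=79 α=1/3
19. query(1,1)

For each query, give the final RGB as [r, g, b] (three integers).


(2,0) stack=L1,L2; from [0,0,0]:
after L1 α=2/5: [378/5, 56, 486/5]
after L2 α=7/8: [1939/20, 175/2, 8641/40]
= [97, 88, 216]

(1,0) stack=L1,L2; from [0,0,0]:
L1 α=2/3: [116/3, 212/3, 376/3]
L2 α=3/5: [2068/15, 452/3, 2219/15]
→ [138, 151, 148]

query (2,0) [L1,L2,L3,L4] — begin 0,0,0
after L1 α=2/5: [378/5, 56, 486/5]
after L2 α=7/8: [1939/20, 175/2, 8641/40]
after L3 α=1: [42, 20, 131]
after L4 α=0: [42, 20, 131]
→ [42, 20, 131]

(1,2) stack=L1,L2,L3,L4; from [0,0,0]:
+L1 (α=3/4) → [567/4, 129, 591/4]
+L2 (α=3/5) → [1809/10, 654/5, 153/2]
+L3 (α=5/6) → [2903/20, 427/15, 943/12]
+L4 (α=1/2) → [3283/40, 1627/30, 1843/24]
= [82, 54, 77]

(1,1) stack=L1,L2,L3,L4; from [0,0,0]:
L1 α=1/2: [106, 83, 81]
L2 α=5/7: [502/7, 1241/7, 181]
L3 α=4/5: [5402/35, 3509/35, 117]
L4 α=1/3: [14759/105, 8488/105, 256/3]
→ [141, 81, 85]

at x=3,y=1 over L1,L2,L3,L5,L6:
+L1 (α=4/5) → [516/5, 16, 608/5]
+L2 (α=0) → [516/5, 16, 608/5]
+L3 (α=1/3) → [494/5, 115/3, 1976/15]
+L5 (α=1/2) → [377/5, 541/6, 1348/15]
+L6 (α=3/8) → [551/8, 2885/48, 1555/24]
rounded: [69, 60, 65]

query (3,2) [L1,L2] — begin 0,0,0
after L1 α=1/6: [107/6, 98/3, 25/2]
after L2 α=1/6: [949/36, 278/9, 323/12]
= [26, 31, 27]

query (1,1) [L1,L2,L7] — begin 0,0,0
L1 α=1/2: [106, 83, 81]
L2 α=5/7: [502/7, 1241/7, 181]
L7 α=3/8: [1709/14, 4415/28, 205]
→ [122, 158, 205]


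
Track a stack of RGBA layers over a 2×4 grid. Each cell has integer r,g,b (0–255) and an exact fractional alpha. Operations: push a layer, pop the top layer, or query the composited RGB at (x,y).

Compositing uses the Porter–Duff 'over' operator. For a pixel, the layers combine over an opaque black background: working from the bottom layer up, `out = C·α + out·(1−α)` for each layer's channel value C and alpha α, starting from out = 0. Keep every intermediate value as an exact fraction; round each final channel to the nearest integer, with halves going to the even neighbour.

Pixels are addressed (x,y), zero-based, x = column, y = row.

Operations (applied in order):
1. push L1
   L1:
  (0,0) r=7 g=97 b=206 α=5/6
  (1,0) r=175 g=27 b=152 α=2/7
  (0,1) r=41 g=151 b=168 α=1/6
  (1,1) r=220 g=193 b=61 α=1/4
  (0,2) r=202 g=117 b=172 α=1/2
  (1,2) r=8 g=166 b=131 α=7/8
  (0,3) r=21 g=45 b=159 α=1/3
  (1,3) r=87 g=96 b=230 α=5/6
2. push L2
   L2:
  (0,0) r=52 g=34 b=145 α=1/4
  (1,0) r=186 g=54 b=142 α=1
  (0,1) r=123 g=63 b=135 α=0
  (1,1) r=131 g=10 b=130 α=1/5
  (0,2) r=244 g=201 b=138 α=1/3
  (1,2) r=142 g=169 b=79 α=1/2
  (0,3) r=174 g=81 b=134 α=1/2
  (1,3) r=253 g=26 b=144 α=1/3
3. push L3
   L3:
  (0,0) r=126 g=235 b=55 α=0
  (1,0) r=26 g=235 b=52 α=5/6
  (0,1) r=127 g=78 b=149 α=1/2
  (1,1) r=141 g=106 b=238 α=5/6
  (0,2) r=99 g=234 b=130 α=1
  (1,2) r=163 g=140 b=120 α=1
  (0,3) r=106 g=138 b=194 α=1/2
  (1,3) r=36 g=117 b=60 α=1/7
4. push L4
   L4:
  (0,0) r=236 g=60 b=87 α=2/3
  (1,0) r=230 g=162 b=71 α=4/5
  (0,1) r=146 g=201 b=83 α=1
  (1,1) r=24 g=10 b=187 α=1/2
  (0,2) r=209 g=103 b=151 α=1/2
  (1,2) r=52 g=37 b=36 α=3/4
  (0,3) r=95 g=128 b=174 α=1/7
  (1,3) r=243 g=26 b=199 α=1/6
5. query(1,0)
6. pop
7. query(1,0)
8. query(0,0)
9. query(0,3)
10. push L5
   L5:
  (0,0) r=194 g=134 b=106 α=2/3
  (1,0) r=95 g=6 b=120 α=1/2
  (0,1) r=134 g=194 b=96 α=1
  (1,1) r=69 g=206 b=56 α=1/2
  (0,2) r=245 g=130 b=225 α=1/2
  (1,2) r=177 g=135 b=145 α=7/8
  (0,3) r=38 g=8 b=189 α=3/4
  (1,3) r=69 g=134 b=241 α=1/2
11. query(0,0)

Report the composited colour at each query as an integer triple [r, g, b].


(1,0) stack=L1,L2,L3,L4; from [0,0,0]:
L1 α=2/7: [50, 54/7, 304/7]
L2 α=1: [186, 54, 142]
L3 α=5/6: [158/3, 1229/6, 67]
L4 α=4/5: [2918/15, 5117/30, 351/5]
rounded: [195, 171, 70]

(1,0) stack=L1,L2,L3; from [0,0,0]:
after L1 α=2/7: [50, 54/7, 304/7]
after L2 α=1: [186, 54, 142]
after L3 α=5/6: [158/3, 1229/6, 67]
= [53, 205, 67]

query (0,0) [L1,L2,L3] — begin 0,0,0
L1 α=5/6: [35/6, 485/6, 515/3]
L2 α=1/4: [139/8, 553/8, 165]
L3 α=0: [139/8, 553/8, 165]
rounded: [17, 69, 165]

(0,3) stack=L1,L2,L3; from [0,0,0]:
+L1 (α=1/3) → [7, 15, 53]
+L2 (α=1/2) → [181/2, 48, 187/2]
+L3 (α=1/2) → [393/4, 93, 575/4]
→ [98, 93, 144]

at x=0,y=0 over L1,L2,L3,L5:
after L1 α=5/6: [35/6, 485/6, 515/3]
after L2 α=1/4: [139/8, 553/8, 165]
after L3 α=0: [139/8, 553/8, 165]
after L5 α=2/3: [1081/8, 899/8, 377/3]
rounded: [135, 112, 126]


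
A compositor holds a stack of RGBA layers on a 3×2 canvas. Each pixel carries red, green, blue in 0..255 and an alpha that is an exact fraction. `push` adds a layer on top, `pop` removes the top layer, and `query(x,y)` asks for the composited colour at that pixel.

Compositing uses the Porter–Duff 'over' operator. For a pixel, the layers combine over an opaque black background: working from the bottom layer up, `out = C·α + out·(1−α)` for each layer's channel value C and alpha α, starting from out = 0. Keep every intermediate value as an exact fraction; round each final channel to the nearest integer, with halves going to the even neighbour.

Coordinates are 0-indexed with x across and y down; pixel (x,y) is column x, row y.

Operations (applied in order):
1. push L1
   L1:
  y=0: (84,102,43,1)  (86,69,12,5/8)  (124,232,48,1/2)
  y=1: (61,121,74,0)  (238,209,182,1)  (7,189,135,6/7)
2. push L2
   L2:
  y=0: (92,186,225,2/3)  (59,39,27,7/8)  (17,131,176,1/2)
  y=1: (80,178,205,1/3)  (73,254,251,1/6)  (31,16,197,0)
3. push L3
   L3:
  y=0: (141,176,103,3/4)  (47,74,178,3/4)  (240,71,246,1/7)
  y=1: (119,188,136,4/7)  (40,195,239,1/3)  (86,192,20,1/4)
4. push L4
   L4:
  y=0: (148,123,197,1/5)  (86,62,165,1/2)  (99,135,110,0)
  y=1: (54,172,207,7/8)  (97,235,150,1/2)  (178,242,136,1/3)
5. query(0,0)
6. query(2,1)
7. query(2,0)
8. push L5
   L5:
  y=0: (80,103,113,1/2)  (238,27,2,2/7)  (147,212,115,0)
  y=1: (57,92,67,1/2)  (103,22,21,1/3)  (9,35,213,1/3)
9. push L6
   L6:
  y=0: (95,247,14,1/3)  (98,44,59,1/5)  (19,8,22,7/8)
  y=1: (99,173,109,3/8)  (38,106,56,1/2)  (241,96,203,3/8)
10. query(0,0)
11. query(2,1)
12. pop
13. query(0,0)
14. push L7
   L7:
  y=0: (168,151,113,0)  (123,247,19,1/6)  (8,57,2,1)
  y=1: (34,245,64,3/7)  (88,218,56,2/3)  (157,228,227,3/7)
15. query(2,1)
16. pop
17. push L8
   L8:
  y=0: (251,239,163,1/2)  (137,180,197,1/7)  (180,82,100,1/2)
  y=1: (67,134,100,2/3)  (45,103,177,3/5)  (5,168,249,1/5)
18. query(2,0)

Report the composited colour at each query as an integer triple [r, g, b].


(0,0) stack=L1,L2,L3,L4; from [0,0,0]:
+L1 (α=1) → [84, 102, 43]
+L2 (α=2/3) → [268/3, 158, 493/3]
+L3 (α=3/4) → [1537/12, 343/2, 355/3]
+L4 (α=1/5) → [1981/15, 809/5, 2011/15]
= [132, 162, 134]

(2,1) stack=L1,L2,L3,L4; from [0,0,0]:
after L1 α=6/7: [6, 162, 810/7]
after L2 α=0: [6, 162, 810/7]
after L3 α=1/4: [26, 339/2, 1285/14]
after L4 α=1/3: [230/3, 581/3, 2237/21]
rounded: [77, 194, 107]

query (2,0) [L1,L2,L3,L4] — begin 0,0,0
+L1 (α=1/2) → [62, 116, 24]
+L2 (α=1/2) → [79/2, 247/2, 100]
+L3 (α=1/7) → [477/7, 116, 846/7]
+L4 (α=0) → [477/7, 116, 846/7]
= [68, 116, 121]

query (0,0) [L1,L2,L3,L4,L5,L6] — begin 0,0,0
+L1 (α=1) → [84, 102, 43]
+L2 (α=2/3) → [268/3, 158, 493/3]
+L3 (α=3/4) → [1537/12, 343/2, 355/3]
+L4 (α=1/5) → [1981/15, 809/5, 2011/15]
+L5 (α=1/2) → [3181/30, 662/5, 1853/15]
+L6 (α=1/3) → [4606/45, 853/5, 3916/45]
= [102, 171, 87]

at x=2,y=1 over L1,L2,L3,L4,L5,L6:
after L1 α=6/7: [6, 162, 810/7]
after L2 α=0: [6, 162, 810/7]
after L3 α=1/4: [26, 339/2, 1285/14]
after L4 α=1/3: [230/3, 581/3, 2237/21]
after L5 α=1/3: [487/9, 1267/9, 8947/63]
after L6 α=3/8: [4471/36, 8927/72, 41551/252]
→ [124, 124, 165]

at x=0,y=0 over L1,L2,L3,L4,L5:
+L1 (α=1) → [84, 102, 43]
+L2 (α=2/3) → [268/3, 158, 493/3]
+L3 (α=3/4) → [1537/12, 343/2, 355/3]
+L4 (α=1/5) → [1981/15, 809/5, 2011/15]
+L5 (α=1/2) → [3181/30, 662/5, 1853/15]
= [106, 132, 124]

at x=2,y=1 over L1,L2,L3,L4,L5,L7:
after L1 α=6/7: [6, 162, 810/7]
after L2 α=0: [6, 162, 810/7]
after L3 α=1/4: [26, 339/2, 1285/14]
after L4 α=1/3: [230/3, 581/3, 2237/21]
after L5 α=1/3: [487/9, 1267/9, 8947/63]
after L7 α=3/7: [6187/63, 11224/63, 78691/441]
rounded: [98, 178, 178]

at x=2,y=0 over L1,L2,L3,L4,L5,L8:
L1 α=1/2: [62, 116, 24]
L2 α=1/2: [79/2, 247/2, 100]
L3 α=1/7: [477/7, 116, 846/7]
L4 α=0: [477/7, 116, 846/7]
L5 α=0: [477/7, 116, 846/7]
L8 α=1/2: [1737/14, 99, 773/7]
→ [124, 99, 110]


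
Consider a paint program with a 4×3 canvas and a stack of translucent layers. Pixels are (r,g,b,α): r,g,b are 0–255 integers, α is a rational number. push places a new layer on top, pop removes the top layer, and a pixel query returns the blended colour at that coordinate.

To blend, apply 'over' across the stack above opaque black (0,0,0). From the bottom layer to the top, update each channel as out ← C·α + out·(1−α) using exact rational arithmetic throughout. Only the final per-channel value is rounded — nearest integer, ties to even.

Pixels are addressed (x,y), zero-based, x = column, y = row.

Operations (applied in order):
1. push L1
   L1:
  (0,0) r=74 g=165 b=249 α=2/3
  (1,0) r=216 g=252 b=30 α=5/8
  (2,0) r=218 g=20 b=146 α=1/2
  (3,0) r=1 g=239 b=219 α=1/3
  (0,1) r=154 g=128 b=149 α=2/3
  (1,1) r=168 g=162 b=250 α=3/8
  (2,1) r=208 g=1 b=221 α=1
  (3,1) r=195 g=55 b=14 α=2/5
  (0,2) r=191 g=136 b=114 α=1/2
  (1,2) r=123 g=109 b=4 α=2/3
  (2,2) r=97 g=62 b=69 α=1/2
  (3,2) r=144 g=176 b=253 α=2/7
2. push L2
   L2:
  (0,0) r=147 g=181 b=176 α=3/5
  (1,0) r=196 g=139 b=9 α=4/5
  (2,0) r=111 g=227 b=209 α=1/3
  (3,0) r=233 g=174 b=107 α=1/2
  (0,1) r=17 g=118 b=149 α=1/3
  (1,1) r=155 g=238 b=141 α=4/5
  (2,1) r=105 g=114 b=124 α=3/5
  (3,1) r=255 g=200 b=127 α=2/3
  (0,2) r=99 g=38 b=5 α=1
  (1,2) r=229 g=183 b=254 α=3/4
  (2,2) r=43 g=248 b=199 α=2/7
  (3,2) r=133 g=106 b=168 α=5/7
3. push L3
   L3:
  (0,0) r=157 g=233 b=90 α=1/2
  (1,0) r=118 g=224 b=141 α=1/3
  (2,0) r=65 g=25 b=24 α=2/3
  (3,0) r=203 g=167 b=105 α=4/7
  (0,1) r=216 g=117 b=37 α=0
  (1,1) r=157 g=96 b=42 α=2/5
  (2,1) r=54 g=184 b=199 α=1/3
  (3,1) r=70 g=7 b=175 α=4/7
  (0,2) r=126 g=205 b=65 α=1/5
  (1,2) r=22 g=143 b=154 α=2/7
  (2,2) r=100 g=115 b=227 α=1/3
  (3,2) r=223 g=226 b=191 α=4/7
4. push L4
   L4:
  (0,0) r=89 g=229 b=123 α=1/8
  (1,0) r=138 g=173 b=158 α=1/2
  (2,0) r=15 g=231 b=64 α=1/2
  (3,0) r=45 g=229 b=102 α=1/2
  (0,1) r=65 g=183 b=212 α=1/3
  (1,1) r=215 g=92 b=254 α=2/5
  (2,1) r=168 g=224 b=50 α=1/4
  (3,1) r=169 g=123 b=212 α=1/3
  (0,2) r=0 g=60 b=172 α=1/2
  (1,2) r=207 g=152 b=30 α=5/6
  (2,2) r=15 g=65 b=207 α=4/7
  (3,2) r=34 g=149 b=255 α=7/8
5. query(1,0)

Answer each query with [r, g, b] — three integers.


at x=1,y=0 over L1,L2,L3,L4:
+L1 (α=5/8) → [135, 315/2, 75/4]
+L2 (α=4/5) → [919/5, 1427/10, 219/20]
+L3 (α=1/3) → [2428/15, 849/5, 543/10]
+L4 (α=1/2) → [2249/15, 857/5, 2123/20]
= [150, 171, 106]


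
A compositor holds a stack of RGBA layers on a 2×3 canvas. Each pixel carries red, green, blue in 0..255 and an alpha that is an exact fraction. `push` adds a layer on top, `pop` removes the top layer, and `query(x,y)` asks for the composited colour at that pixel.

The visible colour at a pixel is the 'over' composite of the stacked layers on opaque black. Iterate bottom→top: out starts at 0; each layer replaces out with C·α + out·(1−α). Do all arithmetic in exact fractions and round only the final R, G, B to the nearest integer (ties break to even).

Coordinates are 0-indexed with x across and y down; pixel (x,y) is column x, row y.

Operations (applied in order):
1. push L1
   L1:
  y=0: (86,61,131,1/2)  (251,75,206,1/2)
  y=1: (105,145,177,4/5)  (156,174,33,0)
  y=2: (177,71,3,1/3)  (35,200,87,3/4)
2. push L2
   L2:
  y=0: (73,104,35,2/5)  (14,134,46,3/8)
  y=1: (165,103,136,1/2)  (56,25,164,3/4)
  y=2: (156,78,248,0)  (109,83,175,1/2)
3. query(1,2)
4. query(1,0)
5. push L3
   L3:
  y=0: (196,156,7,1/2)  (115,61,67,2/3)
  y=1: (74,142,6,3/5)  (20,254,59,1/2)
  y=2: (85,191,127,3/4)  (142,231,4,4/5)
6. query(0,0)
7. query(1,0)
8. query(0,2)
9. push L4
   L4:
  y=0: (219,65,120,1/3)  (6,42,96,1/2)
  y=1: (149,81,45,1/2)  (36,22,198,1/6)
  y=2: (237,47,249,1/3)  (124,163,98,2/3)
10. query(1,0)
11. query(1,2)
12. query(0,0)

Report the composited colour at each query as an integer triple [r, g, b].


(1,2) stack=L1,L2; from [0,0,0]:
L1 α=3/4: [105/4, 150, 261/4]
L2 α=1/2: [541/8, 233/2, 961/8]
→ [68, 116, 120]

(1,0) stack=L1,L2; from [0,0,0]:
+L1 (α=1/2) → [251/2, 75/2, 103]
+L2 (α=3/8) → [1339/16, 1179/16, 653/8]
→ [84, 74, 82]

(0,0) stack=L1,L2,L3; from [0,0,0]:
after L1 α=1/2: [43, 61/2, 131/2]
after L2 α=2/5: [55, 599/10, 533/10]
after L3 α=1/2: [251/2, 2159/20, 603/20]
= [126, 108, 30]

query (1,0) [L1,L2,L3] — begin 0,0,0
+L1 (α=1/2) → [251/2, 75/2, 103]
+L2 (α=3/8) → [1339/16, 1179/16, 653/8]
+L3 (α=2/3) → [1673/16, 3131/48, 575/8]
rounded: [105, 65, 72]

query (0,2) [L1,L2,L3] — begin 0,0,0
L1 α=1/3: [59, 71/3, 1]
L2 α=0: [59, 71/3, 1]
L3 α=3/4: [157/2, 895/6, 191/2]
rounded: [78, 149, 96]

query (1,0) [L1,L2,L3,L4] — begin 0,0,0
L1 α=1/2: [251/2, 75/2, 103]
L2 α=3/8: [1339/16, 1179/16, 653/8]
L3 α=2/3: [1673/16, 3131/48, 575/8]
L4 α=1/2: [1769/32, 5147/96, 1343/16]
→ [55, 54, 84]

query (1,2) [L1,L2,L3,L4] — begin 0,0,0
after L1 α=3/4: [105/4, 150, 261/4]
after L2 α=1/2: [541/8, 233/2, 961/8]
after L3 α=4/5: [1017/8, 2081/10, 1089/40]
after L4 α=2/3: [3001/24, 5341/30, 8929/120]
→ [125, 178, 74]

at x=0,y=0 over L1,L2,L3,L4:
+L1 (α=1/2) → [43, 61/2, 131/2]
+L2 (α=2/5) → [55, 599/10, 533/10]
+L3 (α=1/2) → [251/2, 2159/20, 603/20]
+L4 (α=1/3) → [470/3, 2809/30, 601/10]
→ [157, 94, 60]


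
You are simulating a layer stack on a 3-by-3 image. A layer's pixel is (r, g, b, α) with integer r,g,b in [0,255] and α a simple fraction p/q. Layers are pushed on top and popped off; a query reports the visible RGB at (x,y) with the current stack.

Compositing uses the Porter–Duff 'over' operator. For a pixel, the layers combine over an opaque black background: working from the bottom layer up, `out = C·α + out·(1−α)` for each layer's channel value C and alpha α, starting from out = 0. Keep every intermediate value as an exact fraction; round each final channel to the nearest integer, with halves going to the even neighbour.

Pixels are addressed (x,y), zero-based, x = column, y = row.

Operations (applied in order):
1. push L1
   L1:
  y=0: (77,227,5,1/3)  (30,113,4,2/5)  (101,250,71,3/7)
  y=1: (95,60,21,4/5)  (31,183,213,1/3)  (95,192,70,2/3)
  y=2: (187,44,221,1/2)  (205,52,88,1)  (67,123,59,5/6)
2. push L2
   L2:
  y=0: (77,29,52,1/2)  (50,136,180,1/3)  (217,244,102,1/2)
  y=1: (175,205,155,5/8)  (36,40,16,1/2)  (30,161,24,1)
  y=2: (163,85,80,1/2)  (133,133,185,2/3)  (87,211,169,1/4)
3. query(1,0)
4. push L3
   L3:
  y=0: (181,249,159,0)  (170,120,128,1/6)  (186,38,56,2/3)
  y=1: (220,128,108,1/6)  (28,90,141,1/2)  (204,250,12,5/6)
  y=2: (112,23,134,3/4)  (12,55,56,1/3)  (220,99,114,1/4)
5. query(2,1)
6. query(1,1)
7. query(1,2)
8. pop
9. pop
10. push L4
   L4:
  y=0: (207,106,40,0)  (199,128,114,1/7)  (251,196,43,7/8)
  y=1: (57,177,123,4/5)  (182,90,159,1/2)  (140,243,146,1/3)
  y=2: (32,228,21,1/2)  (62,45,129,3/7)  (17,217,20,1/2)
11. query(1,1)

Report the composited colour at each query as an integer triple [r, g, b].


at x=1,y=0 over L1,L2:
L1 α=2/5: [12, 226/5, 8/5]
L2 α=1/3: [74/3, 1132/15, 916/15]
= [25, 75, 61]

at x=2,y=1 over L1,L2,L3:
+L1 (α=2/3) → [190/3, 128, 140/3]
+L2 (α=1) → [30, 161, 24]
+L3 (α=5/6) → [175, 1411/6, 14]
→ [175, 235, 14]

at x=1,y=1 over L1,L2,L3:
+L1 (α=1/3) → [31/3, 61, 71]
+L2 (α=1/2) → [139/6, 101/2, 87/2]
+L3 (α=1/2) → [307/12, 281/4, 369/4]
= [26, 70, 92]

at x=1,y=2 over L1,L2,L3:
+L1 (α=1) → [205, 52, 88]
+L2 (α=2/3) → [157, 106, 458/3]
+L3 (α=1/3) → [326/3, 89, 1084/9]
→ [109, 89, 120]

(1,1) stack=L1,L4; from [0,0,0]:
L1 α=1/3: [31/3, 61, 71]
L4 α=1/2: [577/6, 151/2, 115]
rounded: [96, 76, 115]


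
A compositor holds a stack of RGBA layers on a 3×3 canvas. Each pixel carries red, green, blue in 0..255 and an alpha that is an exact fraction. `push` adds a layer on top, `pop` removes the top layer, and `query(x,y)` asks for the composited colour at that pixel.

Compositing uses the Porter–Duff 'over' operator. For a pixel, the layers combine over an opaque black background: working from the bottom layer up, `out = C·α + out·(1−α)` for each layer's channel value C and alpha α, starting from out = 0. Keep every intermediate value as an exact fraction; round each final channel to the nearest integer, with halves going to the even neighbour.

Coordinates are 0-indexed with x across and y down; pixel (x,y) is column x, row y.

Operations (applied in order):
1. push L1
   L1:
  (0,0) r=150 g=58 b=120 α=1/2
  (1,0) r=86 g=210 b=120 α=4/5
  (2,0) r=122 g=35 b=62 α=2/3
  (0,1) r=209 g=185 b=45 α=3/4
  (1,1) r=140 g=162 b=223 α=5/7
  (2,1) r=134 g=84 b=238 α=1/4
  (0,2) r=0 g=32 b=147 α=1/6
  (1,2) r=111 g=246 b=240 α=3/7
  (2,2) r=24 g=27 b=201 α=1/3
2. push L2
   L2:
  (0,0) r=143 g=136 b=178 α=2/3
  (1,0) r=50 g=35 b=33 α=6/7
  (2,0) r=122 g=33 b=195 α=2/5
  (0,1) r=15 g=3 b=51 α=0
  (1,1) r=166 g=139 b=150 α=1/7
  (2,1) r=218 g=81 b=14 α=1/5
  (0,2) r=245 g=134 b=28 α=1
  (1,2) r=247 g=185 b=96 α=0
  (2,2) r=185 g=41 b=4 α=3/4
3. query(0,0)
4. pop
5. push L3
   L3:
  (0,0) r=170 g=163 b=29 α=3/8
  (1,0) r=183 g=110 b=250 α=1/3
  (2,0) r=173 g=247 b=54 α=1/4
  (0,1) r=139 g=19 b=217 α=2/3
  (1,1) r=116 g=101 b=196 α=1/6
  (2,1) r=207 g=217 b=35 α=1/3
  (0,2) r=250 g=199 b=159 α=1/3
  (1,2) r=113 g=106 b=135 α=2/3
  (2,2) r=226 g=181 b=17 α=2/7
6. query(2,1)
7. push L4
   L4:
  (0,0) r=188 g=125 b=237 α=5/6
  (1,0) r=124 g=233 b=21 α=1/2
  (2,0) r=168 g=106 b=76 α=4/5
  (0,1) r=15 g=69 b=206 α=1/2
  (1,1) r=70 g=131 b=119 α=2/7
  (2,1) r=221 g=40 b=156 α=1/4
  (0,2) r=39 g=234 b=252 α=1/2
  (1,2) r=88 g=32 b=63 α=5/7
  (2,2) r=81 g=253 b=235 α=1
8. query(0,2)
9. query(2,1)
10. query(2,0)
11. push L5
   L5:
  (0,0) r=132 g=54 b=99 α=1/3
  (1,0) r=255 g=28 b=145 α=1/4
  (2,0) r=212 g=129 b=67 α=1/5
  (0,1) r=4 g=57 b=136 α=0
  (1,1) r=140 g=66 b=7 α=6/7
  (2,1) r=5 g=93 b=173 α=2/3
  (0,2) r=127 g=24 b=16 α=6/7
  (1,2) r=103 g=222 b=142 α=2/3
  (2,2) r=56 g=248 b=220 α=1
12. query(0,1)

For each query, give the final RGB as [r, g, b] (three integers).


query (0,0) [L1,L2] — begin 0,0,0
after L1 α=1/2: [75, 29, 60]
after L2 α=2/3: [361/3, 301/3, 416/3]
= [120, 100, 139]

(2,1) stack=L1,L3; from [0,0,0]:
+L1 (α=1/4) → [67/2, 21, 119/2]
+L3 (α=1/3) → [274/3, 259/3, 154/3]
rounded: [91, 86, 51]

(0,2) stack=L1,L3,L4; from [0,0,0]:
after L1 α=1/6: [0, 16/3, 49/2]
after L3 α=1/3: [250/3, 629/9, 208/3]
after L4 α=1/2: [367/6, 2735/18, 482/3]
rounded: [61, 152, 161]

(2,1) stack=L1,L3,L4; from [0,0,0]:
after L1 α=1/4: [67/2, 21, 119/2]
after L3 α=1/3: [274/3, 259/3, 154/3]
after L4 α=1/4: [495/4, 299/4, 155/2]
rounded: [124, 75, 78]

query (2,0) [L1,L3,L4] — begin 0,0,0
after L1 α=2/3: [244/3, 70/3, 124/3]
after L3 α=1/4: [417/4, 317/4, 89/2]
after L4 α=4/5: [621/4, 2013/20, 697/10]
= [155, 101, 70]

query (0,1) [L1,L3,L4,L5] — begin 0,0,0
+L1 (α=3/4) → [627/4, 555/4, 135/4]
+L3 (α=2/3) → [1739/12, 707/12, 1871/12]
+L4 (α=1/2) → [1919/24, 1535/24, 4343/24]
+L5 (α=0) → [1919/24, 1535/24, 4343/24]
= [80, 64, 181]


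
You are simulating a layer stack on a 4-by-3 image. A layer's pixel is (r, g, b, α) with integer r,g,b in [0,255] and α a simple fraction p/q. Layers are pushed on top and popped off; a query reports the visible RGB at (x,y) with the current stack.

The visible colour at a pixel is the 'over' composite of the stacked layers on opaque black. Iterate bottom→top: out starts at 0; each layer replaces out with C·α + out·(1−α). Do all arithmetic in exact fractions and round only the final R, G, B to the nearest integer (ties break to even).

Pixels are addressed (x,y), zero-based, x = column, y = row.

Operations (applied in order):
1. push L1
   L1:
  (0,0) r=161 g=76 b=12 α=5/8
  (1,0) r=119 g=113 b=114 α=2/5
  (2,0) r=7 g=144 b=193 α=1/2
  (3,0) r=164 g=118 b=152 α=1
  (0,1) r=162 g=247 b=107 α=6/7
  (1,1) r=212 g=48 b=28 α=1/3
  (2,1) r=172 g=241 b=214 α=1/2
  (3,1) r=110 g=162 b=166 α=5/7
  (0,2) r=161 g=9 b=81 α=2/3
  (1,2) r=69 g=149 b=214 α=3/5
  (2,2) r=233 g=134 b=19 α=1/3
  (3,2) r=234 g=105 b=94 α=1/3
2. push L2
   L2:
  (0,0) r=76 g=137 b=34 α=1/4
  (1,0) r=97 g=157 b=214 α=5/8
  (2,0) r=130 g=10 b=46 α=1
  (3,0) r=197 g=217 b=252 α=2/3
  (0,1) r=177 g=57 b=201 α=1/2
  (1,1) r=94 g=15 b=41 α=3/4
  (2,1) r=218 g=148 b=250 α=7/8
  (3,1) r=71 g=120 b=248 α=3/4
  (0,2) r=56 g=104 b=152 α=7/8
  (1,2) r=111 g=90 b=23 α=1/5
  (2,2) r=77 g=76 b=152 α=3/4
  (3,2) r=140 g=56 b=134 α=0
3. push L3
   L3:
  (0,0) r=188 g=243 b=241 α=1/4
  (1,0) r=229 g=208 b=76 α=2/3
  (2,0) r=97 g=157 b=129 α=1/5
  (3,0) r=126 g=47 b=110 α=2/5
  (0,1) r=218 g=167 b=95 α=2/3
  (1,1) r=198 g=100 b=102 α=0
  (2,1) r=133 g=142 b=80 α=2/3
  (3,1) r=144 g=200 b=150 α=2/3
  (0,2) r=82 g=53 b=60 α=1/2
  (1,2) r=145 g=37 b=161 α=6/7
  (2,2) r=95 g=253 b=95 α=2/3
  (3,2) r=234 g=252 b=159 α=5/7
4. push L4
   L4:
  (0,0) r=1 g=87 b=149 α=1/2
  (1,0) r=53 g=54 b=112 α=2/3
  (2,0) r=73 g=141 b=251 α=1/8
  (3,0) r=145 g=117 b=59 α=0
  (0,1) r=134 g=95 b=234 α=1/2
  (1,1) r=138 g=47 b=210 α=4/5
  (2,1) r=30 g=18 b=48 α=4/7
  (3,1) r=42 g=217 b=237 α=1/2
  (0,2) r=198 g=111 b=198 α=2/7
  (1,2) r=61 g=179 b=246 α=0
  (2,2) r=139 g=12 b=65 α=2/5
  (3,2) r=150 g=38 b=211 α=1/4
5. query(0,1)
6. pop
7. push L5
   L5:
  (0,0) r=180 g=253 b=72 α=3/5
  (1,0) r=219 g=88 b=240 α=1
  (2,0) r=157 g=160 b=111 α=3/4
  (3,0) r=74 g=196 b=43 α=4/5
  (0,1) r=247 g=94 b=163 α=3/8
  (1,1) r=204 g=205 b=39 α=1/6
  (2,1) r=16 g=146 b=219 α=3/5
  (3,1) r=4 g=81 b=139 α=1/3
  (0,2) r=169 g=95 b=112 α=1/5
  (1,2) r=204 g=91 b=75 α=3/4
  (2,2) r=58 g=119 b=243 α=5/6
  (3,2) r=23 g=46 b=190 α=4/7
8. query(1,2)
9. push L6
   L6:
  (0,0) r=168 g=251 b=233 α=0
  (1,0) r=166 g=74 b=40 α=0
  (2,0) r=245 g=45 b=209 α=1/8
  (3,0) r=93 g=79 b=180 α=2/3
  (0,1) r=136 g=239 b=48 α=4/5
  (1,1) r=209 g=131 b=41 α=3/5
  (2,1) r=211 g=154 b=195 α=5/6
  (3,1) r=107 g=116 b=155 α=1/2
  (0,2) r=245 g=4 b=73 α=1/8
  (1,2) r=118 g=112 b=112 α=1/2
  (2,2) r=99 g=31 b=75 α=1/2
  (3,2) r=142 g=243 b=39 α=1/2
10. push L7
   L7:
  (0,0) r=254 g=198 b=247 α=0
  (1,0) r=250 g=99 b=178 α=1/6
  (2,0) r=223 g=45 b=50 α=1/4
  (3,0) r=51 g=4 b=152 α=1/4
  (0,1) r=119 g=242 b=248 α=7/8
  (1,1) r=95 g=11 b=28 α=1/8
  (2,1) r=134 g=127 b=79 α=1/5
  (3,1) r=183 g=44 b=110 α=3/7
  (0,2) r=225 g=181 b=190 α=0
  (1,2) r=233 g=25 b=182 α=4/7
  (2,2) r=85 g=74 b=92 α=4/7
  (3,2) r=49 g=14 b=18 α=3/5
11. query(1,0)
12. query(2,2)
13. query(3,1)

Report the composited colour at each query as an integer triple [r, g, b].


at x=0,y=1 over L1,L2,L3,L4:
after L1 α=6/7: [972/7, 1482/7, 642/7]
after L2 α=1/2: [2211/14, 1881/14, 2049/14]
after L3 α=2/3: [8315/42, 6557/42, 4709/42]
after L4 α=1/2: [13943/84, 10547/84, 14537/84]
→ [166, 126, 173]

(1,2) stack=L1,L2,L3,L5; from [0,0,0]:
L1 α=3/5: [207/5, 447/5, 642/5]
L2 α=1/5: [1383/25, 2238/25, 2683/25]
L3 α=6/7: [23133/175, 7788/175, 26833/175]
L5 α=3/4: [130233/700, 55563/700, 16552/175]
rounded: [186, 79, 95]

at x=1,y=0 over L1,L2,L3,L5,L6,L7:
after L1 α=2/5: [238/5, 226/5, 228/5]
after L2 α=5/8: [3139/40, 4603/40, 3017/20]
after L3 α=2/3: [7153/40, 7081/40, 2019/20]
after L5 α=1: [219, 88, 240]
after L6 α=0: [219, 88, 240]
after L7 α=1/6: [1345/6, 539/6, 689/3]
= [224, 90, 230]

query (2,2) [L1,L2,L3,L5,L6,L7] — begin 0,0,0
+L1 (α=1/3) → [233/3, 134/3, 19/3]
+L2 (α=3/4) → [463/6, 409/6, 1387/12]
+L3 (α=2/3) → [1603/18, 3445/18, 3667/36]
+L5 (α=5/6) → [6823/108, 14155/108, 47407/216]
+L6 (α=1/2) → [17515/216, 17503/216, 63607/432]
+L7 (α=4/7) → [41995/504, 5545/72, 16657/144]
= [83, 77, 116]

query (3,1) [L1,L2,L3,L5,L6,L7] — begin 0,0,0
+L1 (α=5/7) → [550/7, 810/7, 830/7]
+L2 (α=3/4) → [2041/28, 1665/14, 3019/14]
+L3 (α=2/3) → [10105/84, 7265/42, 7219/42]
+L5 (α=1/3) → [10273/126, 8966/63, 10138/63]
+L6 (α=1/2) → [23755/252, 8137/63, 19903/126]
+L7 (α=3/7) → [58342/441, 40864/441, 60596/441]
→ [132, 93, 137]


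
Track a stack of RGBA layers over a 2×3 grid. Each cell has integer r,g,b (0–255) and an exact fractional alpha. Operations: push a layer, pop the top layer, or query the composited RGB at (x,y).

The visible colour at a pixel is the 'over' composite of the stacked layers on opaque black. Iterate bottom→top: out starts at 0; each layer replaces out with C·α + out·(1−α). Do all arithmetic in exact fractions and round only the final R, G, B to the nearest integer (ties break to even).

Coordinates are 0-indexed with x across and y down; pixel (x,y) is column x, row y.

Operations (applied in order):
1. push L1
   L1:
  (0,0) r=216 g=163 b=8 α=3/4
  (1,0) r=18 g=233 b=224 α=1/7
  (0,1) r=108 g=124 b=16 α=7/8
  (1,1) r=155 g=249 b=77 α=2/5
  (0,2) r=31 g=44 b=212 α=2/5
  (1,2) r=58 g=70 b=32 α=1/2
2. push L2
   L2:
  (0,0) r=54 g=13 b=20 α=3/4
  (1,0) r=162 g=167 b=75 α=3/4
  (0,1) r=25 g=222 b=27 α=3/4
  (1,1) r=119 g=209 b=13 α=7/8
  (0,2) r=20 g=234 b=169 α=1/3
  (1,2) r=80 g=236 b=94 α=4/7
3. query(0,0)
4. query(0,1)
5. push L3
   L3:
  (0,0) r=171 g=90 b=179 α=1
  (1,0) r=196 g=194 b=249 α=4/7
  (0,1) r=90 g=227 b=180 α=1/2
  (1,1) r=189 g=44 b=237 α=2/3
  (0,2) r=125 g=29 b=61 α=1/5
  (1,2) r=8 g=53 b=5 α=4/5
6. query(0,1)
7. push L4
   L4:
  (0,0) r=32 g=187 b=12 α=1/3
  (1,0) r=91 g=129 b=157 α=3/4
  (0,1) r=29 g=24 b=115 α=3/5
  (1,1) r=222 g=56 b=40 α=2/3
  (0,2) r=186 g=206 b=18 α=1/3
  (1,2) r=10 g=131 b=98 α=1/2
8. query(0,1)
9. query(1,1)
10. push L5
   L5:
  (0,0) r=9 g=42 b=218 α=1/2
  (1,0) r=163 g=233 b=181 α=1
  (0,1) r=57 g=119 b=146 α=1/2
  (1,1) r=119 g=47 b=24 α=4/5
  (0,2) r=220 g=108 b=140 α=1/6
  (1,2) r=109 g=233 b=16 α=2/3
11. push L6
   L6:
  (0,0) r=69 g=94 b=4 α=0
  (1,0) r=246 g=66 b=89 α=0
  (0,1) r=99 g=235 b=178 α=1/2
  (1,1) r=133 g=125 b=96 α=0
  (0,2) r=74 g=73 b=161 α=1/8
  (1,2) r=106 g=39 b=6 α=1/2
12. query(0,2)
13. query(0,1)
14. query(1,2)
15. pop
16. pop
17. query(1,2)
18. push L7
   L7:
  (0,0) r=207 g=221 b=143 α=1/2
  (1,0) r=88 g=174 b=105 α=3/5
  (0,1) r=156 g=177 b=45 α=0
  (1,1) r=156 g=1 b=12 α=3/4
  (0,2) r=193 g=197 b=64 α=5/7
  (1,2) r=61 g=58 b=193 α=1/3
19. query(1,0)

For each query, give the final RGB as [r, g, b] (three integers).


at x=0,y=0 over L1,L2:
+L1 (α=3/4) → [162, 489/4, 6]
+L2 (α=3/4) → [81, 645/16, 33/2]
= [81, 40, 16]

at x=0,y=1 over L1,L2:
L1 α=7/8: [189/2, 217/2, 14]
L2 α=3/4: [339/8, 1549/8, 95/4]
= [42, 194, 24]

(0,1) stack=L1,L2,L3; from [0,0,0]:
L1 α=7/8: [189/2, 217/2, 14]
L2 α=3/4: [339/8, 1549/8, 95/4]
L3 α=1/2: [1059/16, 3365/16, 815/8]
= [66, 210, 102]

at x=0,y=1 over L1,L2,L3,L4:
+L1 (α=7/8) → [189/2, 217/2, 14]
+L2 (α=3/4) → [339/8, 1549/8, 95/4]
+L3 (α=1/2) → [1059/16, 3365/16, 815/8]
+L4 (α=3/5) → [351/8, 3941/40, 439/4]
→ [44, 99, 110]

at x=1,y=1 over L1,L2,L3,L4:
+L1 (α=2/5) → [62, 498/5, 154/5]
+L2 (α=7/8) → [895/8, 7813/40, 609/40]
+L3 (α=2/3) → [3919/24, 11333/120, 6523/40]
+L4 (α=2/3) → [14575/72, 24773/360, 3241/40]
→ [202, 69, 81]

(0,2) stack=L1,L2,L3,L4,L5,L6; from [0,0,0]:
+L1 (α=2/5) → [62/5, 88/5, 424/5]
+L2 (α=1/3) → [224/15, 1346/15, 1693/15]
+L3 (α=1/5) → [2771/75, 5819/75, 7687/75]
+L4 (α=1/3) → [19492/225, 27088/225, 16724/225]
+L5 (α=1/6) → [14696/135, 15974/135, 11512/135]
+L6 (α=1/8) → [56431/540, 121673/1080, 102319/1080]
→ [105, 113, 95]

(0,1) stack=L1,L2,L3,L4,L5,L6; from [0,0,0]:
+L1 (α=7/8) → [189/2, 217/2, 14]
+L2 (α=3/4) → [339/8, 1549/8, 95/4]
+L3 (α=1/2) → [1059/16, 3365/16, 815/8]
+L4 (α=3/5) → [351/8, 3941/40, 439/4]
+L5 (α=1/2) → [807/16, 8701/80, 1023/8]
+L6 (α=1/2) → [2391/32, 27501/160, 2447/16]
→ [75, 172, 153]

query (1,2) [L1,L2,L3,L4,L5,L6] — begin 0,0,0
+L1 (α=1/2) → [29, 35, 16]
+L2 (α=4/7) → [407/7, 1049/7, 424/7]
+L3 (α=4/5) → [631/35, 2533/35, 564/35]
+L4 (α=1/2) → [981/70, 3559/35, 1997/35]
+L5 (α=2/3) → [16241/210, 6623/35, 1039/35]
+L6 (α=1/2) → [38501/420, 3994/35, 1249/70]
= [92, 114, 18]

(1,2) stack=L1,L2,L3,L4; from [0,0,0]:
after L1 α=1/2: [29, 35, 16]
after L2 α=4/7: [407/7, 1049/7, 424/7]
after L3 α=4/5: [631/35, 2533/35, 564/35]
after L4 α=1/2: [981/70, 3559/35, 1997/35]
→ [14, 102, 57]

at x=1,y=0 over L1,L2,L3,L4,L7:
after L1 α=1/7: [18/7, 233/7, 32]
after L2 α=3/4: [855/7, 935/7, 257/4]
after L3 α=4/7: [8053/49, 8237/49, 4755/28]
after L4 α=3/4: [10715/98, 6800/49, 17943/112]
after L7 α=3/5: [23651/245, 39178/245, 35583/280]
= [97, 160, 127]


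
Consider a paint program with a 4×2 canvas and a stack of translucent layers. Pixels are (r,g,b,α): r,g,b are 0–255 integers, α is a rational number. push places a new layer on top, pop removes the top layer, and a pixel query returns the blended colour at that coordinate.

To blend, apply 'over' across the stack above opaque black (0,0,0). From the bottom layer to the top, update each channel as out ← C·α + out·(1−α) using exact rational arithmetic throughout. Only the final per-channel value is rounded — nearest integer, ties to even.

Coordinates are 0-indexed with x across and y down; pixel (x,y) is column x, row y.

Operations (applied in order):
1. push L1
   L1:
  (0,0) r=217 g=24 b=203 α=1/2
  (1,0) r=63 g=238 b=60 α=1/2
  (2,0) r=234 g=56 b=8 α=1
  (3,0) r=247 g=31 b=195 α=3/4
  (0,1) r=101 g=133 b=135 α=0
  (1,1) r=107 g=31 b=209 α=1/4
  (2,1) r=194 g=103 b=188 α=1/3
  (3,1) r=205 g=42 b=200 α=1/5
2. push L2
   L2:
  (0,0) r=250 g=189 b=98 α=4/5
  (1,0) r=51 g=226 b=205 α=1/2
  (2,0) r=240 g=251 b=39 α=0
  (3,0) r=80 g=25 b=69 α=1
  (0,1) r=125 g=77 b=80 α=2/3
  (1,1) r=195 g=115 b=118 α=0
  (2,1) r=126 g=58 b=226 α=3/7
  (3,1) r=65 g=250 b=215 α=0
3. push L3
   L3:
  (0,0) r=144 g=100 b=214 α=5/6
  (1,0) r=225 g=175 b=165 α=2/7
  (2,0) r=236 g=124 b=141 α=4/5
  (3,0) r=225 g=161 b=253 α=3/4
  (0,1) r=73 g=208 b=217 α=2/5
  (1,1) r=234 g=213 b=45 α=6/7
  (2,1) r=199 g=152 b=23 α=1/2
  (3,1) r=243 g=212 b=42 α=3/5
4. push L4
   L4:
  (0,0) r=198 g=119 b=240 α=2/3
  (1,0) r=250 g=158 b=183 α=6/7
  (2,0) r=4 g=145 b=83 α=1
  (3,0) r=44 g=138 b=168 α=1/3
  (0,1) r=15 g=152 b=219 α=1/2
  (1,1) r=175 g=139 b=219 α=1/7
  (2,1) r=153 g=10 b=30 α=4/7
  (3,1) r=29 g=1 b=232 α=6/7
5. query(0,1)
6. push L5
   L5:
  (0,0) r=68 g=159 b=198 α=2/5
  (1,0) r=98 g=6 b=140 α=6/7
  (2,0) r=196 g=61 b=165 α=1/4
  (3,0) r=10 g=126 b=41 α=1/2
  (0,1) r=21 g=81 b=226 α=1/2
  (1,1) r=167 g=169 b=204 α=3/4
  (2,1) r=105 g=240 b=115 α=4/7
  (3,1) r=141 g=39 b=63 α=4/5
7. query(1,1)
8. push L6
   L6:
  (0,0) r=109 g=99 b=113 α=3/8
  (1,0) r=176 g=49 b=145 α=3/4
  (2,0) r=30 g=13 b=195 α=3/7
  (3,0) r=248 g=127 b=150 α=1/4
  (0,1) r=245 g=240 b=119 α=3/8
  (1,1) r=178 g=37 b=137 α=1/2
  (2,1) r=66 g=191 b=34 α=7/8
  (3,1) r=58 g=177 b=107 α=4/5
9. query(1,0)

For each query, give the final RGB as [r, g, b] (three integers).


at x=0,y=1 over L1,L2,L3,L4:
after L1 α=0: [0, 0, 0]
after L2 α=2/3: [250/3, 154/3, 160/3]
after L3 α=2/5: [396/5, 114, 594/5]
after L4 α=1/2: [471/10, 133, 1689/10]
rounded: [47, 133, 169]

query (1,1) [L1,L2,L3,L4,L5] — begin 0,0,0
+L1 (α=1/4) → [107/4, 31/4, 209/4]
+L2 (α=0) → [107/4, 31/4, 209/4]
+L3 (α=6/7) → [5723/28, 5143/28, 1289/28]
+L4 (α=1/7) → [19619/98, 17375/98, 6933/98]
+L5 (α=3/4) → [68717/392, 67061/392, 66909/392]
= [175, 171, 171]

at x=1,y=0 over L1,L2,L3,L4,L5,L6:
after L1 α=1/2: [63/2, 119, 30]
after L2 α=1/2: [165/4, 345/2, 235/2]
after L3 α=2/7: [375/4, 2425/14, 1835/14]
after L4 α=6/7: [6375/28, 15697/98, 17207/98]
after L5 α=6/7: [22839/196, 19225/686, 99527/686]
after L6 α=3/4: [126327/784, 120067/2744, 397937/2744]
→ [161, 44, 145]
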